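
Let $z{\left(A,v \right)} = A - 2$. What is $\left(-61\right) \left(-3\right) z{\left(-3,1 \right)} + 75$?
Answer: $-840$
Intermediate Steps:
$z{\left(A,v \right)} = -2 + A$ ($z{\left(A,v \right)} = A - 2 = -2 + A$)
$\left(-61\right) \left(-3\right) z{\left(-3,1 \right)} + 75 = \left(-61\right) \left(-3\right) \left(-2 - 3\right) + 75 = 183 \left(-5\right) + 75 = -915 + 75 = -840$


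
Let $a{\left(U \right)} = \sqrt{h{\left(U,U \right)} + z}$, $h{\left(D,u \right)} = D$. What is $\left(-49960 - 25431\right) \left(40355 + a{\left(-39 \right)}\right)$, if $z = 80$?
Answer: $-3042403805 - 75391 \sqrt{41} \approx -3.0429 \cdot 10^{9}$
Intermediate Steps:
$a{\left(U \right)} = \sqrt{80 + U}$ ($a{\left(U \right)} = \sqrt{U + 80} = \sqrt{80 + U}$)
$\left(-49960 - 25431\right) \left(40355 + a{\left(-39 \right)}\right) = \left(-49960 - 25431\right) \left(40355 + \sqrt{80 - 39}\right) = - 75391 \left(40355 + \sqrt{41}\right) = -3042403805 - 75391 \sqrt{41}$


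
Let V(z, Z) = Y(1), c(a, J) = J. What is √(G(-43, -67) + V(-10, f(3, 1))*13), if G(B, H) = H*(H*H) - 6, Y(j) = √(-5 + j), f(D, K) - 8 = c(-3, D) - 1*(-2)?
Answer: √(-300769 + 26*I) ≈ 0.024 + 548.42*I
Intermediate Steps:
f(D, K) = 10 + D (f(D, K) = 8 + (D - 1*(-2)) = 8 + (D + 2) = 8 + (2 + D) = 10 + D)
V(z, Z) = 2*I (V(z, Z) = √(-5 + 1) = √(-4) = 2*I)
G(B, H) = -6 + H³ (G(B, H) = H*H² - 6 = H³ - 6 = -6 + H³)
√(G(-43, -67) + V(-10, f(3, 1))*13) = √((-6 + (-67)³) + (2*I)*13) = √((-6 - 300763) + 26*I) = √(-300769 + 26*I)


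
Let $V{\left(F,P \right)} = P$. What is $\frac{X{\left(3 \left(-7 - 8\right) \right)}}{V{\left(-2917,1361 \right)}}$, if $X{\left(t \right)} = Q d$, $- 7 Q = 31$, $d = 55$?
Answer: $- \frac{1705}{9527} \approx -0.17897$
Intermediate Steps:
$Q = - \frac{31}{7}$ ($Q = \left(- \frac{1}{7}\right) 31 = - \frac{31}{7} \approx -4.4286$)
$X{\left(t \right)} = - \frac{1705}{7}$ ($X{\left(t \right)} = \left(- \frac{31}{7}\right) 55 = - \frac{1705}{7}$)
$\frac{X{\left(3 \left(-7 - 8\right) \right)}}{V{\left(-2917,1361 \right)}} = - \frac{1705}{7 \cdot 1361} = \left(- \frac{1705}{7}\right) \frac{1}{1361} = - \frac{1705}{9527}$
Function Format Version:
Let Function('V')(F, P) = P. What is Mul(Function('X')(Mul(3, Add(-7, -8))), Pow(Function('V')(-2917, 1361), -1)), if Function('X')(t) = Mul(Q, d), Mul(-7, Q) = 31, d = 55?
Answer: Rational(-1705, 9527) ≈ -0.17897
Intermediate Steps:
Q = Rational(-31, 7) (Q = Mul(Rational(-1, 7), 31) = Rational(-31, 7) ≈ -4.4286)
Function('X')(t) = Rational(-1705, 7) (Function('X')(t) = Mul(Rational(-31, 7), 55) = Rational(-1705, 7))
Mul(Function('X')(Mul(3, Add(-7, -8))), Pow(Function('V')(-2917, 1361), -1)) = Mul(Rational(-1705, 7), Pow(1361, -1)) = Mul(Rational(-1705, 7), Rational(1, 1361)) = Rational(-1705, 9527)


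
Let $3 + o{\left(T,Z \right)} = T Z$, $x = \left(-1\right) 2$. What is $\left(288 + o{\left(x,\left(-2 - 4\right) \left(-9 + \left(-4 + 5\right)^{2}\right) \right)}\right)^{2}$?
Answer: $35721$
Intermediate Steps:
$x = -2$
$o{\left(T,Z \right)} = -3 + T Z$
$\left(288 + o{\left(x,\left(-2 - 4\right) \left(-9 + \left(-4 + 5\right)^{2}\right) \right)}\right)^{2} = \left(288 - \left(3 + 2 \left(-2 - 4\right) \left(-9 + \left(-4 + 5\right)^{2}\right)\right)\right)^{2} = \left(288 - \left(3 + 2 \left(- 6 \left(-9 + 1^{2}\right)\right)\right)\right)^{2} = \left(288 - \left(3 + 2 \left(- 6 \left(-9 + 1\right)\right)\right)\right)^{2} = \left(288 - \left(3 + 2 \left(\left(-6\right) \left(-8\right)\right)\right)\right)^{2} = \left(288 - 99\right)^{2} = 189^{2} = 35721$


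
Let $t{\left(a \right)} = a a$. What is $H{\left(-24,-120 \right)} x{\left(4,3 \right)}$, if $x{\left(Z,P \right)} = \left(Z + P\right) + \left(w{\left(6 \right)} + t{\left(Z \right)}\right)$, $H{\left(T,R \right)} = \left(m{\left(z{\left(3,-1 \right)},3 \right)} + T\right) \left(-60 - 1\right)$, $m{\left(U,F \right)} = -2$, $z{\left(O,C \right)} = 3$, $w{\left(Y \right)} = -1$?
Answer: $34892$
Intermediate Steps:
$t{\left(a \right)} = a^{2}$
$H{\left(T,R \right)} = 122 - 61 T$ ($H{\left(T,R \right)} = \left(-2 + T\right) \left(-60 - 1\right) = \left(-2 + T\right) \left(-61\right) = 122 - 61 T$)
$x{\left(Z,P \right)} = -1 + P + Z + Z^{2}$ ($x{\left(Z,P \right)} = \left(Z + P\right) + \left(-1 + Z^{2}\right) = \left(P + Z\right) + \left(-1 + Z^{2}\right) = -1 + P + Z + Z^{2}$)
$H{\left(-24,-120 \right)} x{\left(4,3 \right)} = \left(122 - -1464\right) \left(-1 + 3 + 4 + 4^{2}\right) = \left(122 + 1464\right) \left(-1 + 3 + 4 + 16\right) = 1586 \cdot 22 = 34892$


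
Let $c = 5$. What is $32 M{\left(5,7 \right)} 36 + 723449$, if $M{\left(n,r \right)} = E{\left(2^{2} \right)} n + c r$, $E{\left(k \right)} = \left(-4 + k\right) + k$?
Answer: $786809$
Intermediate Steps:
$E{\left(k \right)} = -4 + 2 k$
$M{\left(n,r \right)} = 4 n + 5 r$ ($M{\left(n,r \right)} = \left(-4 + 2 \cdot 2^{2}\right) n + 5 r = \left(-4 + 2 \cdot 4\right) n + 5 r = \left(-4 + 8\right) n + 5 r = 4 n + 5 r$)
$32 M{\left(5,7 \right)} 36 + 723449 = 32 \left(4 \cdot 5 + 5 \cdot 7\right) 36 + 723449 = 32 \left(20 + 35\right) 36 + 723449 = 32 \cdot 55 \cdot 36 + 723449 = 1760 \cdot 36 + 723449 = 63360 + 723449 = 786809$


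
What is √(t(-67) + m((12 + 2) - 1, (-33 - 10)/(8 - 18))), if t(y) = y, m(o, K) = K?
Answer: I*√6270/10 ≈ 7.9183*I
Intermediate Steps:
√(t(-67) + m((12 + 2) - 1, (-33 - 10)/(8 - 18))) = √(-67 + (-33 - 10)/(8 - 18)) = √(-67 - 43/(-10)) = √(-67 - 43*(-⅒)) = √(-67 + 43/10) = √(-627/10) = I*√6270/10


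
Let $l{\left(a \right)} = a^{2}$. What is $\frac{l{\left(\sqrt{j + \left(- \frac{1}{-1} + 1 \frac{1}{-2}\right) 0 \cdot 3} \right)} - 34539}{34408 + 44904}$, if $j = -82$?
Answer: $- \frac{34621}{79312} \approx -0.43652$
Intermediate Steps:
$\frac{l{\left(\sqrt{j + \left(- \frac{1}{-1} + 1 \frac{1}{-2}\right) 0 \cdot 3} \right)} - 34539}{34408 + 44904} = \frac{\left(\sqrt{-82 + \left(- \frac{1}{-1} + 1 \frac{1}{-2}\right) 0 \cdot 3}\right)^{2} - 34539}{34408 + 44904} = \frac{\left(\sqrt{-82 + \left(\left(-1\right) \left(-1\right) + 1 \left(- \frac{1}{2}\right)\right) 0 \cdot 3}\right)^{2} - 34539}{79312} = \left(\left(\sqrt{-82 + \left(1 - \frac{1}{2}\right) 0 \cdot 3}\right)^{2} - 34539\right) \frac{1}{79312} = \left(\left(\sqrt{-82 + \frac{1}{2} \cdot 0 \cdot 3}\right)^{2} - 34539\right) \frac{1}{79312} = \left(\left(\sqrt{-82 + 0 \cdot 3}\right)^{2} - 34539\right) \frac{1}{79312} = \left(\left(\sqrt{-82 + 0}\right)^{2} - 34539\right) \frac{1}{79312} = \left(\left(\sqrt{-82}\right)^{2} - 34539\right) \frac{1}{79312} = \left(\left(i \sqrt{82}\right)^{2} - 34539\right) \frac{1}{79312} = \left(-82 - 34539\right) \frac{1}{79312} = \left(-34621\right) \frac{1}{79312} = - \frac{34621}{79312}$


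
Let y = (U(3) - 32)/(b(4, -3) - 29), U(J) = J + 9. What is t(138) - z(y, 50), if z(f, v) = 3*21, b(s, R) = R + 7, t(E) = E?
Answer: 75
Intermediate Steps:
b(s, R) = 7 + R
U(J) = 9 + J
y = ⅘ (y = ((9 + 3) - 32)/((7 - 3) - 29) = (12 - 32)/(4 - 29) = -20/(-25) = -20*(-1/25) = ⅘ ≈ 0.80000)
z(f, v) = 63
t(138) - z(y, 50) = 138 - 1*63 = 138 - 63 = 75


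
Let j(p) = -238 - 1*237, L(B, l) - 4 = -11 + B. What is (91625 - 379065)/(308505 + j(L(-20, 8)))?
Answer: -28744/30803 ≈ -0.93316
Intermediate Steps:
L(B, l) = -7 + B (L(B, l) = 4 + (-11 + B) = -7 + B)
j(p) = -475 (j(p) = -238 - 237 = -475)
(91625 - 379065)/(308505 + j(L(-20, 8))) = (91625 - 379065)/(308505 - 475) = -287440/308030 = -287440*1/308030 = -28744/30803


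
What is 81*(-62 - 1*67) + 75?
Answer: -10374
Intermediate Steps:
81*(-62 - 1*67) + 75 = 81*(-62 - 67) + 75 = 81*(-129) + 75 = -10449 + 75 = -10374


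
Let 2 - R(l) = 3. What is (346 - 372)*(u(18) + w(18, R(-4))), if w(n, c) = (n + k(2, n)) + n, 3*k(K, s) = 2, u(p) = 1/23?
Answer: -65858/69 ≈ -954.46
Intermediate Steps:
R(l) = -1 (R(l) = 2 - 1*3 = 2 - 3 = -1)
u(p) = 1/23
k(K, s) = ⅔ (k(K, s) = (⅓)*2 = ⅔)
w(n, c) = ⅔ + 2*n (w(n, c) = (n + ⅔) + n = (⅔ + n) + n = ⅔ + 2*n)
(346 - 372)*(u(18) + w(18, R(-4))) = (346 - 372)*(1/23 + (⅔ + 2*18)) = -26*(1/23 + (⅔ + 36)) = -26*(1/23 + 110/3) = -26*2533/69 = -65858/69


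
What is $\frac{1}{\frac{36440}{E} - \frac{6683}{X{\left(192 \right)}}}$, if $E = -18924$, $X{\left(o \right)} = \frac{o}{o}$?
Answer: $- \frac{4731}{31626383} \approx -0.00014959$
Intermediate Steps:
$X{\left(o \right)} = 1$
$\frac{1}{\frac{36440}{E} - \frac{6683}{X{\left(192 \right)}}} = \frac{1}{\frac{36440}{-18924} - \frac{6683}{1}} = \frac{1}{36440 \left(- \frac{1}{18924}\right) - 6683} = \frac{1}{- \frac{9110}{4731} - 6683} = \frac{1}{- \frac{31626383}{4731}} = - \frac{4731}{31626383}$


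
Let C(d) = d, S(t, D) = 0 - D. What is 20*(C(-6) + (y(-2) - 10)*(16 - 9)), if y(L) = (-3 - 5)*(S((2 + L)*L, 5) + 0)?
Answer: 4080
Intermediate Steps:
S(t, D) = -D
y(L) = 40 (y(L) = (-3 - 5)*(-1*5 + 0) = -8*(-5 + 0) = -8*(-5) = 40)
20*(C(-6) + (y(-2) - 10)*(16 - 9)) = 20*(-6 + (40 - 10)*(16 - 9)) = 20*(-6 + 30*7) = 20*(-6 + 210) = 20*204 = 4080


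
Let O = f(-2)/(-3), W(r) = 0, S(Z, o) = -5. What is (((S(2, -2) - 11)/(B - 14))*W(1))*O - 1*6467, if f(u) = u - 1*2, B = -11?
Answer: -6467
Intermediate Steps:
f(u) = -2 + u (f(u) = u - 2 = -2 + u)
O = 4/3 (O = (-2 - 2)/(-3) = -4*(-⅓) = 4/3 ≈ 1.3333)
(((S(2, -2) - 11)/(B - 14))*W(1))*O - 1*6467 = (((-5 - 11)/(-11 - 14))*0)*(4/3) - 1*6467 = (-16/(-25)*0)*(4/3) - 6467 = (-16*(-1/25)*0)*(4/3) - 6467 = ((16/25)*0)*(4/3) - 6467 = 0*(4/3) - 6467 = 0 - 6467 = -6467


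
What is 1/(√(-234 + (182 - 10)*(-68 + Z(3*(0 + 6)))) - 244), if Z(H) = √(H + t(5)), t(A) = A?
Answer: -1/(244 - √(-11930 + 172*√23)) ≈ -0.0034541 - 0.0014918*I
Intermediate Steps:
Z(H) = √(5 + H) (Z(H) = √(H + 5) = √(5 + H))
1/(√(-234 + (182 - 10)*(-68 + Z(3*(0 + 6)))) - 244) = 1/(√(-234 + (182 - 10)*(-68 + √(5 + 3*(0 + 6)))) - 244) = 1/(√(-234 + 172*(-68 + √(5 + 3*6))) - 244) = 1/(√(-234 + 172*(-68 + √(5 + 18))) - 244) = 1/(√(-234 + 172*(-68 + √23)) - 244) = 1/(√(-234 + (-11696 + 172*√23)) - 244) = 1/(√(-11930 + 172*√23) - 244) = 1/(-244 + √(-11930 + 172*√23))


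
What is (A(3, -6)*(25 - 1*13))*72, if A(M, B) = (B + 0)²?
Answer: 31104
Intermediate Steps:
A(M, B) = B²
(A(3, -6)*(25 - 1*13))*72 = ((-6)²*(25 - 1*13))*72 = (36*(25 - 13))*72 = (36*12)*72 = 432*72 = 31104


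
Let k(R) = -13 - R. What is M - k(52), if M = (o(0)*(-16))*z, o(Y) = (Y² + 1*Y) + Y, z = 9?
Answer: 65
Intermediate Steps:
o(Y) = Y² + 2*Y (o(Y) = (Y² + Y) + Y = (Y + Y²) + Y = Y² + 2*Y)
M = 0 (M = ((0*(2 + 0))*(-16))*9 = ((0*2)*(-16))*9 = (0*(-16))*9 = 0*9 = 0)
M - k(52) = 0 - (-13 - 1*52) = 0 - (-13 - 52) = 0 - 1*(-65) = 0 + 65 = 65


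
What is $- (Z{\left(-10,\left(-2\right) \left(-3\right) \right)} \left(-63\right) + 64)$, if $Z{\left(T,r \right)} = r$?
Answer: $314$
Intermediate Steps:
$- (Z{\left(-10,\left(-2\right) \left(-3\right) \right)} \left(-63\right) + 64) = - (\left(-2\right) \left(-3\right) \left(-63\right) + 64) = - (6 \left(-63\right) + 64) = - (-378 + 64) = \left(-1\right) \left(-314\right) = 314$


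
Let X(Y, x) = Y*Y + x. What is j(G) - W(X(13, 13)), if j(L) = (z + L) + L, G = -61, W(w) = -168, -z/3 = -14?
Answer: 88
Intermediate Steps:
z = 42 (z = -3*(-14) = 42)
X(Y, x) = x + Y² (X(Y, x) = Y² + x = x + Y²)
j(L) = 42 + 2*L (j(L) = (42 + L) + L = 42 + 2*L)
j(G) - W(X(13, 13)) = (42 + 2*(-61)) - 1*(-168) = (42 - 122) + 168 = -80 + 168 = 88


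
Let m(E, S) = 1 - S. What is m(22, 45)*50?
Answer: -2200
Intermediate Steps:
m(22, 45)*50 = (1 - 1*45)*50 = (1 - 45)*50 = -44*50 = -2200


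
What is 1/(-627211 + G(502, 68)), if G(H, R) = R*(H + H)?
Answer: -1/558939 ≈ -1.7891e-6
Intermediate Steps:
G(H, R) = 2*H*R (G(H, R) = R*(2*H) = 2*H*R)
1/(-627211 + G(502, 68)) = 1/(-627211 + 2*502*68) = 1/(-627211 + 68272) = 1/(-558939) = -1/558939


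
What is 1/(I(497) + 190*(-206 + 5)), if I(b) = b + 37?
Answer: -1/37656 ≈ -2.6556e-5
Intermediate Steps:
I(b) = 37 + b
1/(I(497) + 190*(-206 + 5)) = 1/((37 + 497) + 190*(-206 + 5)) = 1/(534 + 190*(-201)) = 1/(534 - 38190) = 1/(-37656) = -1/37656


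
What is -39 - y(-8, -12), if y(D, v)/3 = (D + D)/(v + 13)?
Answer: 9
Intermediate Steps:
y(D, v) = 6*D/(13 + v) (y(D, v) = 3*((D + D)/(v + 13)) = 3*((2*D)/(13 + v)) = 3*(2*D/(13 + v)) = 6*D/(13 + v))
-39 - y(-8, -12) = -39 - 6*(-8)/(13 - 12) = -39 - 6*(-8)/1 = -39 - 6*(-8) = -39 - 1*(-48) = -39 + 48 = 9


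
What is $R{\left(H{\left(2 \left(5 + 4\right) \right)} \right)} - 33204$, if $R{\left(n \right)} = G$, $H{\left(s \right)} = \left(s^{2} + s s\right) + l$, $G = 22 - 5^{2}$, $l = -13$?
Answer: $-33207$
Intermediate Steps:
$G = -3$ ($G = 22 - 25 = -3$)
$H{\left(s \right)} = -13 + 2 s^{2}$ ($H{\left(s \right)} = \left(s^{2} + s s\right) - 13 = \left(s^{2} + s^{2}\right) - 13 = 2 s^{2} - 13 = -13 + 2 s^{2}$)
$R{\left(n \right)} = -3$
$R{\left(H{\left(2 \left(5 + 4\right) \right)} \right)} - 33204 = -3 - 33204 = -33207$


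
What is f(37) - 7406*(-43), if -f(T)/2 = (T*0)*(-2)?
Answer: 318458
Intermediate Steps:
f(T) = 0 (f(T) = -2*T*0*(-2) = -0*(-2) = -2*0 = 0)
f(37) - 7406*(-43) = 0 - 7406*(-43) = 0 - 529*(-602) = 0 + 318458 = 318458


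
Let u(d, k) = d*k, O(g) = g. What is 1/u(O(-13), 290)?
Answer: -1/3770 ≈ -0.00026525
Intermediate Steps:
1/u(O(-13), 290) = 1/(-13*290) = 1/(-3770) = -1/3770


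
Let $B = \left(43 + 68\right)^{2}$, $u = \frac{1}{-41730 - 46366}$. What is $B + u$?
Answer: $\frac{1085430815}{88096} \approx 12321.0$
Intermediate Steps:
$u = - \frac{1}{88096}$ ($u = \frac{1}{-88096} = - \frac{1}{88096} \approx -1.1351 \cdot 10^{-5}$)
$B = 12321$ ($B = 111^{2} = 12321$)
$B + u = 12321 - \frac{1}{88096} = \frac{1085430815}{88096}$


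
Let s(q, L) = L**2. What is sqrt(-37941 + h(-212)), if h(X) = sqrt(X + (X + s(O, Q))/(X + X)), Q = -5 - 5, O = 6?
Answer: sqrt(-106576269 + 53*I*sqrt(594766))/53 ≈ 0.037352 + 194.78*I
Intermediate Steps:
Q = -10
h(X) = sqrt(X + (100 + X)/(2*X)) (h(X) = sqrt(X + (X + (-10)**2)/(X + X)) = sqrt(X + (X + 100)/((2*X))) = sqrt(X + (100 + X)*(1/(2*X))) = sqrt(X + (100 + X)/(2*X)))
sqrt(-37941 + h(-212)) = sqrt(-37941 + sqrt(2 + 4*(-212) + 200/(-212))/2) = sqrt(-37941 + sqrt(2 - 848 + 200*(-1/212))/2) = sqrt(-37941 + sqrt(2 - 848 - 50/53)/2) = sqrt(-37941 + sqrt(-44888/53)/2) = sqrt(-37941 + (2*I*sqrt(594766)/53)/2) = sqrt(-37941 + I*sqrt(594766)/53)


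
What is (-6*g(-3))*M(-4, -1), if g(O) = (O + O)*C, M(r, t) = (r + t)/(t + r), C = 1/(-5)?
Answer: -36/5 ≈ -7.2000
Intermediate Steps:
C = -1/5 ≈ -0.20000
M(r, t) = 1 (M(r, t) = (r + t)/(r + t) = 1)
g(O) = -2*O/5 (g(O) = (O + O)*(-1/5) = (2*O)*(-1/5) = -2*O/5)
(-6*g(-3))*M(-4, -1) = -(-12)*(-3)/5*1 = -6*6/5*1 = -36/5*1 = -36/5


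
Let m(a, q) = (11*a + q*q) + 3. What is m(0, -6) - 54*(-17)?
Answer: 957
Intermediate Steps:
m(a, q) = 3 + q**2 + 11*a (m(a, q) = (11*a + q**2) + 3 = (q**2 + 11*a) + 3 = 3 + q**2 + 11*a)
m(0, -6) - 54*(-17) = (3 + (-6)**2 + 11*0) - 54*(-17) = (3 + 36 + 0) + 918 = 39 + 918 = 957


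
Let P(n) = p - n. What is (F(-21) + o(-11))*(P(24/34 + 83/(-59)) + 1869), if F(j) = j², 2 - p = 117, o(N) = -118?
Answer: 33439335/59 ≈ 5.6677e+5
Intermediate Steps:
p = -115 (p = 2 - 1*117 = 2 - 117 = -115)
P(n) = -115 - n
(F(-21) + o(-11))*(P(24/34 + 83/(-59)) + 1869) = ((-21)² - 118)*((-115 - (24/34 + 83/(-59))) + 1869) = (441 - 118)*((-115 - (24*(1/34) + 83*(-1/59))) + 1869) = 323*((-115 - (12/17 - 83/59)) + 1869) = 323*((-115 - 1*(-703/1003)) + 1869) = 323*((-115 + 703/1003) + 1869) = 323*(-114642/1003 + 1869) = 323*(1759965/1003) = 33439335/59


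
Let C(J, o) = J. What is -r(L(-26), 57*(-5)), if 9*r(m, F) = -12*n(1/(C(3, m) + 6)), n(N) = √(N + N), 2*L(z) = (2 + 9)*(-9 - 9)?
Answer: 4*√2/9 ≈ 0.62854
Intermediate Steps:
L(z) = -99 (L(z) = ((2 + 9)*(-9 - 9))/2 = (11*(-18))/2 = (½)*(-198) = -99)
n(N) = √2*√N (n(N) = √(2*N) = √2*√N)
r(m, F) = -4*√2/9 (r(m, F) = (-12*√2*√(1/(3 + 6)))/9 = (-12*√2*√(1/9))/9 = (-12*√2*√(⅑))/9 = (-12*√2/3)/9 = (-4*√2)/9 = -4*√2/9)
-r(L(-26), 57*(-5)) = -(-4)*√2/9 = 4*√2/9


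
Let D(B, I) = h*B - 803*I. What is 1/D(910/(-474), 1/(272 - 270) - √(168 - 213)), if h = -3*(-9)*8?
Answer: -20375206/740995442269 - 60138276*I*√5/740995442269 ≈ -2.7497e-5 - 0.00018148*I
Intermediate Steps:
h = 216 (h = 27*8 = 216)
D(B, I) = -803*I + 216*B (D(B, I) = 216*B - 803*I = -803*I + 216*B)
1/D(910/(-474), 1/(272 - 270) - √(168 - 213)) = 1/(-803*(1/(272 - 270) - √(168 - 213)) + 216*(910/(-474))) = 1/(-803*(1/2 - √(-45)) + 216*(910*(-1/474))) = 1/(-803*(½ - 3*I*√5) + 216*(-455/237)) = 1/(-803*(½ - 3*I*√5) - 32760/79) = 1/((-803/2 + 2409*I*√5) - 32760/79) = 1/(-128957/158 + 2409*I*√5)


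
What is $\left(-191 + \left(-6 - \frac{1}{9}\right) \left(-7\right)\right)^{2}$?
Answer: $\frac{1779556}{81} \approx 21970.0$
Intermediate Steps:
$\left(-191 + \left(-6 - \frac{1}{9}\right) \left(-7\right)\right)^{2} = \left(-191 - - \frac{385}{9}\right)^{2} = \left(-191 + \frac{385}{9}\right)^{2} = \left(- \frac{1334}{9}\right)^{2} = \frac{1779556}{81}$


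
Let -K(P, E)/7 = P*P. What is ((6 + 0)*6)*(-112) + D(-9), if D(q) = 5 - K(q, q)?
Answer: -3460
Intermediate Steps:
K(P, E) = -7*P**2 (K(P, E) = -7*P*P = -7*P**2)
D(q) = 5 + 7*q**2 (D(q) = 5 - (-7)*q**2 = 5 + 7*q**2)
((6 + 0)*6)*(-112) + D(-9) = ((6 + 0)*6)*(-112) + (5 + 7*(-9)**2) = (6*6)*(-112) + (5 + 7*81) = 36*(-112) + (5 + 567) = -4032 + 572 = -3460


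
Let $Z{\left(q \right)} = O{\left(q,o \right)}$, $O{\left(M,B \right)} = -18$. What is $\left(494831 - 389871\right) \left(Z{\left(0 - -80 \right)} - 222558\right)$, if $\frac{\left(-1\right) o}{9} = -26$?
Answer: $-23361576960$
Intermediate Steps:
$o = 234$ ($o = \left(-9\right) \left(-26\right) = 234$)
$Z{\left(q \right)} = -18$
$\left(494831 - 389871\right) \left(Z{\left(0 - -80 \right)} - 222558\right) = \left(494831 - 389871\right) \left(-18 - 222558\right) = 104960 \left(-222576\right) = -23361576960$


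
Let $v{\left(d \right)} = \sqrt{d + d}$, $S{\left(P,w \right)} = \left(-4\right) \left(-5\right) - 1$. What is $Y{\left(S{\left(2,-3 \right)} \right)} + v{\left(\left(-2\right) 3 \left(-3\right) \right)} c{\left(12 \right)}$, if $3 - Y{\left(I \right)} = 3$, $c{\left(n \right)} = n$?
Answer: $72$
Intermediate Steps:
$S{\left(P,w \right)} = 19$ ($S{\left(P,w \right)} = 20 - 1 = 19$)
$v{\left(d \right)} = \sqrt{2} \sqrt{d}$ ($v{\left(d \right)} = \sqrt{2 d} = \sqrt{2} \sqrt{d}$)
$Y{\left(I \right)} = 0$ ($Y{\left(I \right)} = 3 - 3 = 0$)
$Y{\left(S{\left(2,-3 \right)} \right)} + v{\left(\left(-2\right) 3 \left(-3\right) \right)} c{\left(12 \right)} = 0 + \sqrt{2} \sqrt{\left(-2\right) 3 \left(-3\right)} 12 = 0 + \sqrt{2} \sqrt{\left(-6\right) \left(-3\right)} 12 = 0 + \sqrt{2} \sqrt{18} \cdot 12 = 0 + \sqrt{2} \cdot 3 \sqrt{2} \cdot 12 = 0 + 6 \cdot 12 = 0 + 72 = 72$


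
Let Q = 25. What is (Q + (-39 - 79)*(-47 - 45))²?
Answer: 118396161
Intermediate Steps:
(Q + (-39 - 79)*(-47 - 45))² = (25 + (-39 - 79)*(-47 - 45))² = (25 - 118*(-92))² = (25 + 10856)² = 10881² = 118396161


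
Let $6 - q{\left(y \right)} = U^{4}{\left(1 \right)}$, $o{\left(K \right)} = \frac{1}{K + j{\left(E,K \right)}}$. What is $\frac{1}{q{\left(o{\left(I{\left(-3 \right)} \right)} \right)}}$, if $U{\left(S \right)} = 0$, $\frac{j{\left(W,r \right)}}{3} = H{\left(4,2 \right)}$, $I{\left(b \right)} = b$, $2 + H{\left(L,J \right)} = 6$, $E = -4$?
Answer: $\frac{1}{6} \approx 0.16667$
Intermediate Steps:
$H{\left(L,J \right)} = 4$ ($H{\left(L,J \right)} = -2 + 6 = 4$)
$j{\left(W,r \right)} = 12$ ($j{\left(W,r \right)} = 3 \cdot 4 = 12$)
$o{\left(K \right)} = \frac{1}{12 + K}$ ($o{\left(K \right)} = \frac{1}{K + 12} = \frac{1}{12 + K}$)
$q{\left(y \right)} = 6$ ($q{\left(y \right)} = 6 - 0^{4} = 6 - 0 = 6 + 0 = 6$)
$\frac{1}{q{\left(o{\left(I{\left(-3 \right)} \right)} \right)}} = \frac{1}{6}$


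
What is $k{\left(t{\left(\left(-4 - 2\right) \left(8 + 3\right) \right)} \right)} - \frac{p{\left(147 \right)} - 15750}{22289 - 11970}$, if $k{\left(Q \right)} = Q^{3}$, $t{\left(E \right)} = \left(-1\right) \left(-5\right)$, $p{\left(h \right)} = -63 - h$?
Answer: $\frac{1305835}{10319} \approx 126.55$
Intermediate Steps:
$t{\left(E \right)} = 5$
$k{\left(t{\left(\left(-4 - 2\right) \left(8 + 3\right) \right)} \right)} - \frac{p{\left(147 \right)} - 15750}{22289 - 11970} = 5^{3} - \frac{\left(-63 - 147\right) - 15750}{22289 - 11970} = 125 - \frac{\left(-63 - 147\right) - 15750}{10319} = 125 - \left(-210 - 15750\right) \frac{1}{10319} = 125 - \left(-15960\right) \frac{1}{10319} = 125 - - \frac{15960}{10319} = 125 + \frac{15960}{10319} = \frac{1305835}{10319}$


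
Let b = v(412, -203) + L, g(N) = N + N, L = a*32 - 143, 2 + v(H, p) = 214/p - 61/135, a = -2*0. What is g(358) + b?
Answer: 15606982/27405 ≈ 569.49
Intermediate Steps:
a = 0
v(H, p) = -331/135 + 214/p (v(H, p) = -2 + (214/p - 61/135) = -2 + (-61/135 + 214/p) = -331/135 + 214/p)
L = -143 (L = 0*32 - 143 = 0 - 143 = -143)
g(N) = 2*N
b = -4014998/27405 (b = (-331/135 + 214/(-203)) - 143 = (-331/135 + 214*(-1/203)) - 143 = (-331/135 - 214/203) - 143 = -96083/27405 - 143 = -4014998/27405 ≈ -146.51)
g(358) + b = 2*358 - 4014998/27405 = 716 - 4014998/27405 = 15606982/27405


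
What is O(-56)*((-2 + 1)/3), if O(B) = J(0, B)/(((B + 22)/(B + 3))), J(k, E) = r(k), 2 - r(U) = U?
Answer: -53/51 ≈ -1.0392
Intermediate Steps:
r(U) = 2 - U
J(k, E) = 2 - k
O(B) = 2*(3 + B)/(22 + B) (O(B) = (2 - 1*0)/(((B + 22)/(B + 3))) = (2 + 0)/(((22 + B)/(3 + B))) = 2/(((22 + B)/(3 + B))) = 2*((3 + B)/(22 + B)) = 2*(3 + B)/(22 + B))
O(-56)*((-2 + 1)/3) = (2*(3 - 56)/(22 - 56))*((-2 + 1)/3) = (2*(-53)/(-34))*(-1*⅓) = (2*(-1/34)*(-53))*(-⅓) = (53/17)*(-⅓) = -53/51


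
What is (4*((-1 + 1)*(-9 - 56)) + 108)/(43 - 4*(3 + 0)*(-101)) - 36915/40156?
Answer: -41991477/50395780 ≈ -0.83323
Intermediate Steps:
(4*((-1 + 1)*(-9 - 56)) + 108)/(43 - 4*(3 + 0)*(-101)) - 36915/40156 = (4*(0*(-65)) + 108)/(43 - 4*3*(-101)) - 36915*1/40156 = (4*0 + 108)/(43 - 12*(-101)) - 36915/40156 = (0 + 108)/(43 + 1212) - 36915/40156 = 108/1255 - 36915/40156 = -41991477/50395780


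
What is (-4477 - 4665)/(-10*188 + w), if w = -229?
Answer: 9142/2109 ≈ 4.3348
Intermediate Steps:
(-4477 - 4665)/(-10*188 + w) = (-4477 - 4665)/(-10*188 - 229) = -9142/(-1880 - 229) = -9142/(-2109) = -9142*(-1/2109) = 9142/2109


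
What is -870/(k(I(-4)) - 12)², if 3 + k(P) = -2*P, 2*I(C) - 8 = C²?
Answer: -290/507 ≈ -0.57199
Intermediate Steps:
I(C) = 4 + C²/2
k(P) = -3 - 2*P
-870/(k(I(-4)) - 12)² = -870/((-3 - 2*(4 + (½)*(-4)²)) - 12)² = -870/((-3 - 2*(4 + (½)*16)) - 12)² = -870/((-3 - 2*(4 + 8)) - 12)² = -870/((-3 - 2*12) - 12)² = -870/((-3 - 24) - 12)² = -870/(-27 - 12)² = -870/((-39)²) = -870/1521 = -870*1/1521 = -290/507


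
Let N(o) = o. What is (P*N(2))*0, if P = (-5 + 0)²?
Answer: 0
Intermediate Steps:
P = 25 (P = (-5)² = 25)
(P*N(2))*0 = (25*2)*0 = 50*0 = 0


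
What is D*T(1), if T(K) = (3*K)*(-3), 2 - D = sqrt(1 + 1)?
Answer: -18 + 9*sqrt(2) ≈ -5.2721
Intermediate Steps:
D = 2 - sqrt(2) (D = 2 - sqrt(1 + 1) = 2 - sqrt(2) ≈ 0.58579)
T(K) = -9*K
D*T(1) = (2 - sqrt(2))*(-9*1) = (2 - sqrt(2))*(-9) = -18 + 9*sqrt(2)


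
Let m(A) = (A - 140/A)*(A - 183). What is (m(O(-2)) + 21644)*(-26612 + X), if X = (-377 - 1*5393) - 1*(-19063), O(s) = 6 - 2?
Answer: -362183567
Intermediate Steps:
O(s) = 4
X = 13293 (X = (-377 - 5393) + 19063 = -5770 + 19063 = 13293)
m(A) = (-183 + A)*(A - 140/A) (m(A) = (A - 140/A)*(-183 + A) = (-183 + A)*(A - 140/A))
(m(O(-2)) + 21644)*(-26612 + X) = ((-140 + 4² - 183*4 + 25620/4) + 21644)*(-26612 + 13293) = ((-140 + 16 - 732 + 25620*(¼)) + 21644)*(-13319) = ((-140 + 16 - 732 + 6405) + 21644)*(-13319) = (5549 + 21644)*(-13319) = 27193*(-13319) = -362183567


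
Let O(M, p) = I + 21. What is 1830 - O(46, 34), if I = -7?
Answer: 1816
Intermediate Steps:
O(M, p) = 14 (O(M, p) = -7 + 21 = 14)
1830 - O(46, 34) = 1830 - 1*14 = 1830 - 14 = 1816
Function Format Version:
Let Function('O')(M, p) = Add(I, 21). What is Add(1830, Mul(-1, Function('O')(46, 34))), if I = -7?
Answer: 1816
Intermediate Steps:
Function('O')(M, p) = 14 (Function('O')(M, p) = Add(-7, 21) = 14)
Add(1830, Mul(-1, Function('O')(46, 34))) = Add(1830, Mul(-1, 14)) = Add(1830, -14) = 1816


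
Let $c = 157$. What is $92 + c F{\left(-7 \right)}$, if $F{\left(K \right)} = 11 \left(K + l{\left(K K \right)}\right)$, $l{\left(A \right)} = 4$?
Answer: $-5089$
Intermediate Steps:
$F{\left(K \right)} = 44 + 11 K$ ($F{\left(K \right)} = 11 \left(K + 4\right) = 11 \left(4 + K\right) = 44 + 11 K$)
$92 + c F{\left(-7 \right)} = 92 + 157 \left(44 + 11 \left(-7\right)\right) = 92 + 157 \left(44 - 77\right) = 92 + 157 \left(-33\right) = 92 - 5181 = -5089$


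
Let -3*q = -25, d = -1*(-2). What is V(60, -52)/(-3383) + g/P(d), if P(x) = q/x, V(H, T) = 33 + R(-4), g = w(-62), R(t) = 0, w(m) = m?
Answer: -1259301/84575 ≈ -14.890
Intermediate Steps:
g = -62
d = 2
q = 25/3 (q = -⅓*(-25) = 25/3 ≈ 8.3333)
V(H, T) = 33 (V(H, T) = 33 + 0 = 33)
P(x) = 25/(3*x)
V(60, -52)/(-3383) + g/P(d) = 33/(-3383) - 62/((25/3)/2) = 33*(-1/3383) - 62/((25/3)*(½)) = -33/3383 - 62/25/6 = -33/3383 - 62*6/25 = -33/3383 - 372/25 = -1259301/84575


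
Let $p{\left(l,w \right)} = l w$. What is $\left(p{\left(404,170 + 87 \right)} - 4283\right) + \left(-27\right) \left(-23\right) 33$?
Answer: $120038$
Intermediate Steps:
$\left(p{\left(404,170 + 87 \right)} - 4283\right) + \left(-27\right) \left(-23\right) 33 = \left(404 \left(170 + 87\right) - 4283\right) + \left(-27\right) \left(-23\right) 33 = \left(404 \cdot 257 - 4283\right) + 621 \cdot 33 = \left(103828 - 4283\right) + 20493 = 99545 + 20493 = 120038$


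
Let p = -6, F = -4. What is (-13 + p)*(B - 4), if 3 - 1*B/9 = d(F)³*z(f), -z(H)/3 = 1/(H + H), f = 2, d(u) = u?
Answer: 7771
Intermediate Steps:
z(H) = -3/(2*H) (z(H) = -3/(H + H) = -3*1/(2*H) = -3/(2*H))
B = -405 (B = 27 - 9*(-4)³*(-3/2/2) = 27 - (-576)*(-3/2*½) = 27 - (-576)*(-3)/4 = 27 - 9*48 = 27 - 432 = -405)
(-13 + p)*(B - 4) = (-13 - 6)*(-405 - 4) = -19*(-409) = 7771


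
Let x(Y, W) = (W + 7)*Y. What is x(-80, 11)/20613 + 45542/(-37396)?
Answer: -165434581/128473958 ≈ -1.2877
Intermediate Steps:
x(Y, W) = Y*(7 + W) (x(Y, W) = (7 + W)*Y = Y*(7 + W))
x(-80, 11)/20613 + 45542/(-37396) = -80*(7 + 11)/20613 + 45542/(-37396) = -80*18*(1/20613) + 45542*(-1/37396) = -1440*1/20613 - 22771/18698 = -480/6871 - 22771/18698 = -165434581/128473958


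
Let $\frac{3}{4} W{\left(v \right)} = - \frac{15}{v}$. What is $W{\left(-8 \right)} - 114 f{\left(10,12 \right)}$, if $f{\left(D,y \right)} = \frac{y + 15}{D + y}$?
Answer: $- \frac{3023}{22} \approx -137.41$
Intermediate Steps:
$f{\left(D,y \right)} = \frac{15 + y}{D + y}$
$W{\left(v \right)} = - \frac{20}{v}$ ($W{\left(v \right)} = \frac{4 \left(- \frac{15}{v}\right)}{3} = - \frac{20}{v}$)
$W{\left(-8 \right)} - 114 f{\left(10,12 \right)} = - \frac{20}{-8} - 114 \frac{15 + 12}{10 + 12} = \left(-20\right) \left(- \frac{1}{8}\right) - 114 \cdot \frac{1}{22} \cdot 27 = \frac{5}{2} - 114 \cdot \frac{1}{22} \cdot 27 = \frac{5}{2} - \frac{1539}{11} = - \frac{3023}{22}$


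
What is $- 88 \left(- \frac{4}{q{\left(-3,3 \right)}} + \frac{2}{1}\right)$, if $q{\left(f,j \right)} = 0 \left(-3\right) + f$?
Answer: $- \frac{880}{3} \approx -293.33$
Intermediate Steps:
$q{\left(f,j \right)} = f$ ($q{\left(f,j \right)} = 0 + f = f$)
$- 88 \left(- \frac{4}{q{\left(-3,3 \right)}} + \frac{2}{1}\right) = - 88 \left(- \frac{4}{-3} + \frac{2}{1}\right) = - 88 \left(\left(-4\right) \left(- \frac{1}{3}\right) + 2 \cdot 1\right) = - 88 \left(\frac{4}{3} + 2\right) = \left(-88\right) \frac{10}{3} = - \frac{880}{3}$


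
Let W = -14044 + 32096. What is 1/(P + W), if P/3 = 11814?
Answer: 1/53494 ≈ 1.8694e-5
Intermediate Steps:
P = 35442 (P = 3*11814 = 35442)
W = 18052
1/(P + W) = 1/(35442 + 18052) = 1/53494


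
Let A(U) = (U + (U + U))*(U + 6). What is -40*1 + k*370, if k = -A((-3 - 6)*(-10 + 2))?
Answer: -6233800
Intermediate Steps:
A(U) = 3*U*(6 + U) (A(U) = (U + 2*U)*(6 + U) = (3*U)*(6 + U) = 3*U*(6 + U))
k = -16848 (k = -3*(-3 - 6)*(-10 + 2)*(6 + (-3 - 6)*(-10 + 2)) = -3*(-9*(-8))*(6 - 9*(-8)) = -3*72*(6 + 72) = -3*72*78 = -1*16848 = -16848)
-40*1 + k*370 = -40*1 - 16848*370 = -40 - 6233760 = -6233800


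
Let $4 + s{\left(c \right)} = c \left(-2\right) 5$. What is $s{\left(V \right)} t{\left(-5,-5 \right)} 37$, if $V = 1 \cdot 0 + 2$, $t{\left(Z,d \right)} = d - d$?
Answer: $0$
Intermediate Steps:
$t{\left(Z,d \right)} = 0$
$V = 2$ ($V = 0 + 2 = 2$)
$s{\left(c \right)} = -4 - 10 c$ ($s{\left(c \right)} = -4 + c \left(-2\right) 5 = -4 + - 2 c 5 = -4 - 10 c$)
$s{\left(V \right)} t{\left(-5,-5 \right)} 37 = \left(-4 - 20\right) 0 \cdot 37 = \left(-24\right) 0 \cdot 37 = 0 \cdot 37 = 0$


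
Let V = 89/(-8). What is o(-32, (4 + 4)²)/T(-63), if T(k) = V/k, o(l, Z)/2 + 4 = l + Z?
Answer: 28224/89 ≈ 317.12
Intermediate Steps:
V = -89/8 (V = 89*(-⅛) = -89/8 ≈ -11.125)
o(l, Z) = -8 + 2*Z + 2*l (o(l, Z) = -8 + 2*(l + Z) = -8 + 2*(Z + l) = -8 + (2*Z + 2*l) = -8 + 2*Z + 2*l)
T(k) = -89/(8*k)
o(-32, (4 + 4)²)/T(-63) = (-8 + 2*(4 + 4)² + 2*(-32))/((-89/8/(-63))) = (-8 + 2*8² - 64)/((-89/8*(-1/63))) = (-8 + 2*64 - 64)/(89/504) = (-8 + 128 - 64)*(504/89) = 56*(504/89) = 28224/89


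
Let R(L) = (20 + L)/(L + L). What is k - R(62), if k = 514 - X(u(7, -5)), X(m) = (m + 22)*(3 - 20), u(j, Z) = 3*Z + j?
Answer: 46583/62 ≈ 751.34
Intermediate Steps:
u(j, Z) = j + 3*Z
X(m) = -374 - 17*m (X(m) = (22 + m)*(-17) = -374 - 17*m)
k = 752 (k = 514 - (-374 - 17*(7 + 3*(-5))) = 514 - (-374 - 17*(7 - 15)) = 514 - (-374 - 17*(-8)) = 514 - (-374 + 136) = 514 - 1*(-238) = 514 + 238 = 752)
R(L) = (20 + L)/(2*L) (R(L) = (20 + L)/((2*L)) = (20 + L)*(1/(2*L)) = (20 + L)/(2*L))
k - R(62) = 752 - (20 + 62)/(2*62) = 752 - 82/(2*62) = 752 - 1*41/62 = 752 - 41/62 = 46583/62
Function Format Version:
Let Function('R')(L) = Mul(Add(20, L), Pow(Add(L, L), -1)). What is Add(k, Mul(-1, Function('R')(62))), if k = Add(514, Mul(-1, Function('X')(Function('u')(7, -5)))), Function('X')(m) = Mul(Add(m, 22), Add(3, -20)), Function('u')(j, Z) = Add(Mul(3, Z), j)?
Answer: Rational(46583, 62) ≈ 751.34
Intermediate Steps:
Function('u')(j, Z) = Add(j, Mul(3, Z))
Function('X')(m) = Add(-374, Mul(-17, m)) (Function('X')(m) = Mul(Add(22, m), -17) = Add(-374, Mul(-17, m)))
k = 752 (k = Add(514, Mul(-1, Add(-374, Mul(-17, Add(7, Mul(3, -5)))))) = Add(514, Mul(-1, Add(-374, Mul(-17, Add(7, -15))))) = Add(514, Mul(-1, Add(-374, Mul(-17, -8)))) = Add(514, Mul(-1, Add(-374, 136))) = Add(514, Mul(-1, -238)) = Add(514, 238) = 752)
Function('R')(L) = Mul(Rational(1, 2), Pow(L, -1), Add(20, L)) (Function('R')(L) = Mul(Add(20, L), Pow(Mul(2, L), -1)) = Mul(Add(20, L), Mul(Rational(1, 2), Pow(L, -1))) = Mul(Rational(1, 2), Pow(L, -1), Add(20, L)))
Add(k, Mul(-1, Function('R')(62))) = Add(752, Mul(-1, Mul(Rational(1, 2), Pow(62, -1), Add(20, 62)))) = Add(752, Mul(-1, Mul(Rational(1, 2), Rational(1, 62), 82))) = Add(752, Mul(-1, Rational(41, 62))) = Add(752, Rational(-41, 62)) = Rational(46583, 62)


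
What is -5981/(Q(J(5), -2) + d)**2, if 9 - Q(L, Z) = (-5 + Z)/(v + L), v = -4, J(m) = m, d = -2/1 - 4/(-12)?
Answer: -53829/1849 ≈ -29.112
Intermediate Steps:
d = -5/3 (d = -2*1 - 4*(-1/12) = -2 + 1/3 = -5/3 ≈ -1.6667)
Q(L, Z) = 9 - (-5 + Z)/(-4 + L)
-5981/(Q(J(5), -2) + d)**2 = -5981/((-31 - 1*(-2) + 9*5)/(-4 + 5) - 5/3)**2 = -5981/((-31 + 2 + 45)/1 - 5/3)**2 = -5981/(1*16 - 5/3)**2 = -5981/(16 - 5/3)**2 = -5981/((43/3)**2) = -5981/1849/9 = -5981*9/1849 = -53829/1849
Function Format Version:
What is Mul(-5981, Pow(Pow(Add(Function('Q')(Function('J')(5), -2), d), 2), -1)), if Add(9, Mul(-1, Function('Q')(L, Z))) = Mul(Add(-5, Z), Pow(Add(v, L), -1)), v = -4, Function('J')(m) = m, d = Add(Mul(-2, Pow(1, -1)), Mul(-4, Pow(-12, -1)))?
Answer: Rational(-53829, 1849) ≈ -29.112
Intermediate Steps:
d = Rational(-5, 3) (d = Add(Mul(-2, 1), Mul(-4, Rational(-1, 12))) = Add(-2, Rational(1, 3)) = Rational(-5, 3) ≈ -1.6667)
Function('Q')(L, Z) = Add(9, Mul(-1, Pow(Add(-4, L), -1), Add(-5, Z))) (Function('Q')(L, Z) = Add(9, Mul(-1, Mul(Add(-5, Z), Pow(Add(-4, L), -1)))) = Add(9, Mul(-1, Mul(Pow(Add(-4, L), -1), Add(-5, Z)))) = Add(9, Mul(-1, Pow(Add(-4, L), -1), Add(-5, Z))))
Mul(-5981, Pow(Pow(Add(Function('Q')(Function('J')(5), -2), d), 2), -1)) = Mul(-5981, Pow(Pow(Add(Mul(Pow(Add(-4, 5), -1), Add(-31, Mul(-1, -2), Mul(9, 5))), Rational(-5, 3)), 2), -1)) = Mul(-5981, Pow(Pow(Add(Mul(Pow(1, -1), Add(-31, 2, 45)), Rational(-5, 3)), 2), -1)) = Mul(-5981, Pow(Pow(Add(Mul(1, 16), Rational(-5, 3)), 2), -1)) = Mul(-5981, Pow(Pow(Add(16, Rational(-5, 3)), 2), -1)) = Mul(-5981, Pow(Pow(Rational(43, 3), 2), -1)) = Mul(-5981, Pow(Rational(1849, 9), -1)) = Mul(-5981, Rational(9, 1849)) = Rational(-53829, 1849)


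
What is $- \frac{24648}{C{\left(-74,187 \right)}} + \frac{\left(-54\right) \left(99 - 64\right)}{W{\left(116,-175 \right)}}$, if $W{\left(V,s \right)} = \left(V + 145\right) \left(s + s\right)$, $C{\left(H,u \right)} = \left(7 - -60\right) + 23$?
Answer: $- \frac{119123}{435} \approx -273.85$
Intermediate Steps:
$C{\left(H,u \right)} = 90$ ($C{\left(H,u \right)} = \left(7 + 60\right) + 23 = 67 + 23 = 90$)
$W{\left(V,s \right)} = 2 s \left(145 + V\right)$ ($W{\left(V,s \right)} = \left(145 + V\right) 2 s = 2 s \left(145 + V\right)$)
$- \frac{24648}{C{\left(-74,187 \right)}} + \frac{\left(-54\right) \left(99 - 64\right)}{W{\left(116,-175 \right)}} = - \frac{24648}{90} + \frac{\left(-54\right) \left(99 - 64\right)}{2 \left(-175\right) \left(145 + 116\right)} = \left(-24648\right) \frac{1}{90} + \frac{\left(-54\right) 35}{2 \left(-175\right) 261} = - \frac{4108}{15} - \frac{1890}{-91350} = - \frac{4108}{15} - - \frac{3}{145} = - \frac{4108}{15} + \frac{3}{145} = - \frac{119123}{435}$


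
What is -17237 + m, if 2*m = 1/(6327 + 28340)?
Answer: -1195110157/69334 ≈ -17237.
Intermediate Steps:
m = 1/69334 (m = 1/(2*(6327 + 28340)) = (½)/34667 = (½)*(1/34667) = 1/69334 ≈ 1.4423e-5)
-17237 + m = -17237 + 1/69334 = -1195110157/69334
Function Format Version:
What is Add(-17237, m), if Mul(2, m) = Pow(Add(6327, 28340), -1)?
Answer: Rational(-1195110157, 69334) ≈ -17237.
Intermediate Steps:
m = Rational(1, 69334) (m = Mul(Rational(1, 2), Pow(Add(6327, 28340), -1)) = Mul(Rational(1, 2), Pow(34667, -1)) = Mul(Rational(1, 2), Rational(1, 34667)) = Rational(1, 69334) ≈ 1.4423e-5)
Add(-17237, m) = Add(-17237, Rational(1, 69334)) = Rational(-1195110157, 69334)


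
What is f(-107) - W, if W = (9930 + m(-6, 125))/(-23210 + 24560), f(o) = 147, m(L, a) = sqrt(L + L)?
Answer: 6284/45 - I*sqrt(3)/675 ≈ 139.64 - 0.002566*I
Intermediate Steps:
m(L, a) = sqrt(2)*sqrt(L) (m(L, a) = sqrt(2*L) = sqrt(2)*sqrt(L))
W = 331/45 + I*sqrt(3)/675 (W = (9930 + sqrt(2)*sqrt(-6))/(-23210 + 24560) = (9930 + sqrt(2)*(I*sqrt(6)))/1350 = (9930 + 2*I*sqrt(3))*(1/1350) = 331/45 + I*sqrt(3)/675 ≈ 7.3556 + 0.002566*I)
f(-107) - W = 147 - (331/45 + I*sqrt(3)/675) = 147 + (-331/45 - I*sqrt(3)/675) = 6284/45 - I*sqrt(3)/675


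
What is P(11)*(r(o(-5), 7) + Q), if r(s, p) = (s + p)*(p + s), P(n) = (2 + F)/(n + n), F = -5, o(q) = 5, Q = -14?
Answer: -195/11 ≈ -17.727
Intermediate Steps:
P(n) = -3/(2*n) (P(n) = (2 - 5)/(n + n) = -3*1/(2*n) = -3/(2*n))
r(s, p) = (p + s)² (r(s, p) = (p + s)*(p + s) = (p + s)²)
P(11)*(r(o(-5), 7) + Q) = (-3/2/11)*((7 + 5)² - 14) = (-3/2*1/11)*(12² - 14) = -3*(144 - 14)/22 = -3/22*130 = -195/11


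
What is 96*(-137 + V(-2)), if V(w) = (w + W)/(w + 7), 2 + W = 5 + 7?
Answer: -64992/5 ≈ -12998.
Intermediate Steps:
W = 10 (W = -2 + (5 + 7) = -2 + 12 = 10)
V(w) = (10 + w)/(7 + w) (V(w) = (w + 10)/(w + 7) = (10 + w)/(7 + w))
96*(-137 + V(-2)) = 96*(-137 + (10 - 2)/(7 - 2)) = 96*(-137 + 8/5) = 96*(-677/5) = -64992/5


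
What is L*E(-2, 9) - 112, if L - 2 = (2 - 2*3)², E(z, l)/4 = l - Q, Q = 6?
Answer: 104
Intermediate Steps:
E(z, l) = -24 + 4*l (E(z, l) = 4*(l - 1*6) = 4*(l - 6) = 4*(-6 + l) = -24 + 4*l)
L = 18 (L = 2 + (2 - 2*3)² = 2 + (2 - 6)² = 2 + (-4)² = 2 + 16 = 18)
L*E(-2, 9) - 112 = 18*(-24 + 4*9) - 112 = 18*(-24 + 36) - 112 = 18*12 - 112 = 216 - 112 = 104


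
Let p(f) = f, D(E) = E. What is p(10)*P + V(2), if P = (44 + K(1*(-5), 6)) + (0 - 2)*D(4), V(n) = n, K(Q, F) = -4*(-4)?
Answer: 522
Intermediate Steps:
K(Q, F) = 16
P = 52 (P = (44 + 16) + (0 - 2)*4 = 60 - 2*4 = 60 - 8 = 52)
p(10)*P + V(2) = 10*52 + 2 = 520 + 2 = 522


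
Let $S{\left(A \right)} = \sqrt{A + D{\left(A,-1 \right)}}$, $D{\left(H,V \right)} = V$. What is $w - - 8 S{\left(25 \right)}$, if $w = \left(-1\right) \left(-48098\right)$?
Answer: $48098 + 16 \sqrt{6} \approx 48137.0$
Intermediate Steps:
$S{\left(A \right)} = \sqrt{-1 + A}$ ($S{\left(A \right)} = \sqrt{A - 1} = \sqrt{-1 + A}$)
$w = 48098$
$w - - 8 S{\left(25 \right)} = 48098 - - 8 \sqrt{-1 + 25} = 48098 - - 8 \sqrt{24} = 48098 - - 8 \cdot 2 \sqrt{6} = 48098 - - 16 \sqrt{6} = 48098 + 16 \sqrt{6}$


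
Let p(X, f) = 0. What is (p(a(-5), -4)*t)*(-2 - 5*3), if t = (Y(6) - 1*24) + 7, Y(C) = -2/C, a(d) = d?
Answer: 0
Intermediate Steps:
t = -52/3 (t = (-2/6 - 1*24) + 7 = (-2*1/6 - 24) + 7 = (-1/3 - 24) + 7 = -73/3 + 7 = -52/3 ≈ -17.333)
(p(a(-5), -4)*t)*(-2 - 5*3) = (0*(-52/3))*(-2 - 5*3) = 0*(-2 - 15) = 0*(-17) = 0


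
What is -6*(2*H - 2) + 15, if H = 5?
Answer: -33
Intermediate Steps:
-6*(2*H - 2) + 15 = -6*(2*5 - 2) + 15 = -6*(10 - 2) + 15 = -6*8 + 15 = -48 + 15 = -33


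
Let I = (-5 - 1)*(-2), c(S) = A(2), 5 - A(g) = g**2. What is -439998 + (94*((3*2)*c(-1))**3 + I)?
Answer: -419682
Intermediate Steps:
A(g) = 5 - g**2
c(S) = 1 (c(S) = 5 - 1*2**2 = 5 - 1*4 = 5 - 4 = 1)
I = 12 (I = -6*(-2) = 12)
-439998 + (94*((3*2)*c(-1))**3 + I) = -439998 + (94*((3*2)*1)**3 + 12) = -439998 + (94*(6*1)**3 + 12) = -439998 + (94*6**3 + 12) = -439998 + (94*216 + 12) = -439998 + (20304 + 12) = -439998 + 20316 = -419682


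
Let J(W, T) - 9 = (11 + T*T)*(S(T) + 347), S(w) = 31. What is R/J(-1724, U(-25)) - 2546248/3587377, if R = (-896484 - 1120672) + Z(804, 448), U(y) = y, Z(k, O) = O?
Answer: -2615617733444/287488805403 ≈ -9.0982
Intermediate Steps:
J(W, T) = 4167 + 378*T² (J(W, T) = 9 + (11 + T*T)*(31 + 347) = 9 + (11 + T²)*378 = 9 + (4158 + 378*T²) = 4167 + 378*T²)
R = -2016708 (R = (-896484 - 1120672) + 448 = -2017156 + 448 = -2016708)
R/J(-1724, U(-25)) - 2546248/3587377 = -2016708/(4167 + 378*(-25)²) - 2546248/3587377 = -2016708/(4167 + 378*625) - 2546248*1/3587377 = -2016708/(4167 + 236250) - 2546248/3587377 = -2016708/240417 - 2546248/3587377 = -2016708*1/240417 - 2546248/3587377 = -672236/80139 - 2546248/3587377 = -2615617733444/287488805403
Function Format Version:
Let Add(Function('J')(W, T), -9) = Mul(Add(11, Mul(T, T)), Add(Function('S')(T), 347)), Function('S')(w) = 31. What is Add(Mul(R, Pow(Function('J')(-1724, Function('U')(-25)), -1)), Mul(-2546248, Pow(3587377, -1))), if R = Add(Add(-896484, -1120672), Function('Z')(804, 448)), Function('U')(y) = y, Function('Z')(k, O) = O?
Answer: Rational(-2615617733444, 287488805403) ≈ -9.0982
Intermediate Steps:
Function('J')(W, T) = Add(4167, Mul(378, Pow(T, 2))) (Function('J')(W, T) = Add(9, Mul(Add(11, Mul(T, T)), Add(31, 347))) = Add(9, Mul(Add(11, Pow(T, 2)), 378)) = Add(9, Add(4158, Mul(378, Pow(T, 2)))) = Add(4167, Mul(378, Pow(T, 2))))
R = -2016708 (R = Add(Add(-896484, -1120672), 448) = Add(-2017156, 448) = -2016708)
Add(Mul(R, Pow(Function('J')(-1724, Function('U')(-25)), -1)), Mul(-2546248, Pow(3587377, -1))) = Add(Mul(-2016708, Pow(Add(4167, Mul(378, Pow(-25, 2))), -1)), Mul(-2546248, Pow(3587377, -1))) = Add(Mul(-2016708, Pow(Add(4167, Mul(378, 625)), -1)), Mul(-2546248, Rational(1, 3587377))) = Add(Mul(-2016708, Pow(Add(4167, 236250), -1)), Rational(-2546248, 3587377)) = Add(Mul(-2016708, Pow(240417, -1)), Rational(-2546248, 3587377)) = Add(Mul(-2016708, Rational(1, 240417)), Rational(-2546248, 3587377)) = Add(Rational(-672236, 80139), Rational(-2546248, 3587377)) = Rational(-2615617733444, 287488805403)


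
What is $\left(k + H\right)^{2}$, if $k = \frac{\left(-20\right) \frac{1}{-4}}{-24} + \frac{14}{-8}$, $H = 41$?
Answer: $\frac{877969}{576} \approx 1524.3$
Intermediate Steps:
$k = - \frac{47}{24}$ ($k = \left(-20\right) \left(- \frac{1}{4}\right) \left(- \frac{1}{24}\right) + 14 \left(- \frac{1}{8}\right) = 5 \left(- \frac{1}{24}\right) - \frac{7}{4} = - \frac{5}{24} - \frac{7}{4} = - \frac{47}{24} \approx -1.9583$)
$\left(k + H\right)^{2} = \left(- \frac{47}{24} + 41\right)^{2} = \left(\frac{937}{24}\right)^{2} = \frac{877969}{576}$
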